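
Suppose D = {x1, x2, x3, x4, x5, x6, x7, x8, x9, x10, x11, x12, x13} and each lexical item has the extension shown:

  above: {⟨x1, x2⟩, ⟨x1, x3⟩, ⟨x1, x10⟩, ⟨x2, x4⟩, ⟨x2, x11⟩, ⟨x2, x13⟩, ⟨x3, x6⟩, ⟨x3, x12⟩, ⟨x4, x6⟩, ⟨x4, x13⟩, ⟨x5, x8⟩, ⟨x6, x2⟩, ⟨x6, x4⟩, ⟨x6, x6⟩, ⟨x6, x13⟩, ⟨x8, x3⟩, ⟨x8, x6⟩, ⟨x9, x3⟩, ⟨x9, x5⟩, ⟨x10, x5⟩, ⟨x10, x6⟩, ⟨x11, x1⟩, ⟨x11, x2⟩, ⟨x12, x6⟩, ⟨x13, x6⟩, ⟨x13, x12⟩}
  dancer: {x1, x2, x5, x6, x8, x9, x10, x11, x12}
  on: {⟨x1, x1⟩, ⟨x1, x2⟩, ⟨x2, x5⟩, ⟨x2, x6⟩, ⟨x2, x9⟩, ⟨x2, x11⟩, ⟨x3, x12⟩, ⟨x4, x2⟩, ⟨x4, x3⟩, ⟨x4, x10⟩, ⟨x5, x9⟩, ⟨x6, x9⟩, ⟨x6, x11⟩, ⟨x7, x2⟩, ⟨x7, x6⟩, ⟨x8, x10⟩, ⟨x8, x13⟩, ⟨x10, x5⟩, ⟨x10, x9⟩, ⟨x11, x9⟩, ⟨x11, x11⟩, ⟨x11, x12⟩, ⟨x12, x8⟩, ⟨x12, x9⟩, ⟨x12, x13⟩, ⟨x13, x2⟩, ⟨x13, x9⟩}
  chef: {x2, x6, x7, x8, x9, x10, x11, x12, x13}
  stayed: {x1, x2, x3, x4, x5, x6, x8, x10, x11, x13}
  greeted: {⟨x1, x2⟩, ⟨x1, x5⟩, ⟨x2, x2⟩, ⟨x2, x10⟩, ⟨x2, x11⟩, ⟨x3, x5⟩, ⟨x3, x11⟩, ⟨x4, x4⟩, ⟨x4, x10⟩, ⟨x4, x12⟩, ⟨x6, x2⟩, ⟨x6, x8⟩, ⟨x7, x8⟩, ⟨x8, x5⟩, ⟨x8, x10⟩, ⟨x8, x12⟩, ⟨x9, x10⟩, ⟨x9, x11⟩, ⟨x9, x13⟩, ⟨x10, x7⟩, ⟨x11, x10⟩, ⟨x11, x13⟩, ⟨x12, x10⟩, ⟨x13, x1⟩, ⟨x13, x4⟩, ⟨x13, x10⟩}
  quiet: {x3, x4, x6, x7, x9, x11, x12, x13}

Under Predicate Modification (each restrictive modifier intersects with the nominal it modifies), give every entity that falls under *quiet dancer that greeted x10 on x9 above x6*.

{x12}

⟦that greeted x10⟧ = {x : ⟨x, x10⟩ ∈ ⟦greeted⟧} = {x2, x4, x8, x9, x11, x12, x13}
⟦on x9⟧ = {x : ⟨x, x9⟩ ∈ ⟦on⟧} = {x2, x5, x6, x10, x11, x12, x13}
⟦above x6⟧ = {x : ⟨x, x6⟩ ∈ ⟦above⟧} = {x3, x4, x6, x8, x10, x12, x13}
⟦dancer⟧ = {x1, x2, x5, x6, x8, x9, x10, x11, x12}
… ∩ ⟦that greeted x10⟧ = {x1, x2, x5, x6, x8, x9, x10, x11, x12} ∩ {x2, x4, x8, x9, x11, x12, x13} = {x2, x8, x9, x11, x12}
… ∩ ⟦on x9⟧ = {x2, x8, x9, x11, x12} ∩ {x2, x5, x6, x10, x11, x12, x13} = {x2, x11, x12}
… ∩ ⟦above x6⟧ = {x2, x11, x12} ∩ {x3, x4, x6, x8, x10, x12, x13} = {x12}
… ∩ ⟦quiet⟧ = {x12} ∩ {x3, x4, x6, x7, x9, x11, x12, x13} = {x12}
So ⟦quiet dancer that greeted x10 on x9 above x6⟧ = {x12}.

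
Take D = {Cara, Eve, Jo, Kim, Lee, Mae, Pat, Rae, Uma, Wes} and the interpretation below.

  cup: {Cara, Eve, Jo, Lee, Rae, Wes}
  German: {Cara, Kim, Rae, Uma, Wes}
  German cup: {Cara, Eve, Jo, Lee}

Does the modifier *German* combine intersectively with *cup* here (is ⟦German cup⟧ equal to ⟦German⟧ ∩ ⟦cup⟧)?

no

⟦German⟧ ∩ ⟦cup⟧ = {Cara, Kim, Rae, Uma, Wes} ∩ {Cara, Eve, Jo, Lee, Rae, Wes} = {Cara, Rae, Wes}
Observed ⟦German cup⟧ = {Cara, Eve, Jo, Lee}.
These differ, so the modifier is not intersective in this model.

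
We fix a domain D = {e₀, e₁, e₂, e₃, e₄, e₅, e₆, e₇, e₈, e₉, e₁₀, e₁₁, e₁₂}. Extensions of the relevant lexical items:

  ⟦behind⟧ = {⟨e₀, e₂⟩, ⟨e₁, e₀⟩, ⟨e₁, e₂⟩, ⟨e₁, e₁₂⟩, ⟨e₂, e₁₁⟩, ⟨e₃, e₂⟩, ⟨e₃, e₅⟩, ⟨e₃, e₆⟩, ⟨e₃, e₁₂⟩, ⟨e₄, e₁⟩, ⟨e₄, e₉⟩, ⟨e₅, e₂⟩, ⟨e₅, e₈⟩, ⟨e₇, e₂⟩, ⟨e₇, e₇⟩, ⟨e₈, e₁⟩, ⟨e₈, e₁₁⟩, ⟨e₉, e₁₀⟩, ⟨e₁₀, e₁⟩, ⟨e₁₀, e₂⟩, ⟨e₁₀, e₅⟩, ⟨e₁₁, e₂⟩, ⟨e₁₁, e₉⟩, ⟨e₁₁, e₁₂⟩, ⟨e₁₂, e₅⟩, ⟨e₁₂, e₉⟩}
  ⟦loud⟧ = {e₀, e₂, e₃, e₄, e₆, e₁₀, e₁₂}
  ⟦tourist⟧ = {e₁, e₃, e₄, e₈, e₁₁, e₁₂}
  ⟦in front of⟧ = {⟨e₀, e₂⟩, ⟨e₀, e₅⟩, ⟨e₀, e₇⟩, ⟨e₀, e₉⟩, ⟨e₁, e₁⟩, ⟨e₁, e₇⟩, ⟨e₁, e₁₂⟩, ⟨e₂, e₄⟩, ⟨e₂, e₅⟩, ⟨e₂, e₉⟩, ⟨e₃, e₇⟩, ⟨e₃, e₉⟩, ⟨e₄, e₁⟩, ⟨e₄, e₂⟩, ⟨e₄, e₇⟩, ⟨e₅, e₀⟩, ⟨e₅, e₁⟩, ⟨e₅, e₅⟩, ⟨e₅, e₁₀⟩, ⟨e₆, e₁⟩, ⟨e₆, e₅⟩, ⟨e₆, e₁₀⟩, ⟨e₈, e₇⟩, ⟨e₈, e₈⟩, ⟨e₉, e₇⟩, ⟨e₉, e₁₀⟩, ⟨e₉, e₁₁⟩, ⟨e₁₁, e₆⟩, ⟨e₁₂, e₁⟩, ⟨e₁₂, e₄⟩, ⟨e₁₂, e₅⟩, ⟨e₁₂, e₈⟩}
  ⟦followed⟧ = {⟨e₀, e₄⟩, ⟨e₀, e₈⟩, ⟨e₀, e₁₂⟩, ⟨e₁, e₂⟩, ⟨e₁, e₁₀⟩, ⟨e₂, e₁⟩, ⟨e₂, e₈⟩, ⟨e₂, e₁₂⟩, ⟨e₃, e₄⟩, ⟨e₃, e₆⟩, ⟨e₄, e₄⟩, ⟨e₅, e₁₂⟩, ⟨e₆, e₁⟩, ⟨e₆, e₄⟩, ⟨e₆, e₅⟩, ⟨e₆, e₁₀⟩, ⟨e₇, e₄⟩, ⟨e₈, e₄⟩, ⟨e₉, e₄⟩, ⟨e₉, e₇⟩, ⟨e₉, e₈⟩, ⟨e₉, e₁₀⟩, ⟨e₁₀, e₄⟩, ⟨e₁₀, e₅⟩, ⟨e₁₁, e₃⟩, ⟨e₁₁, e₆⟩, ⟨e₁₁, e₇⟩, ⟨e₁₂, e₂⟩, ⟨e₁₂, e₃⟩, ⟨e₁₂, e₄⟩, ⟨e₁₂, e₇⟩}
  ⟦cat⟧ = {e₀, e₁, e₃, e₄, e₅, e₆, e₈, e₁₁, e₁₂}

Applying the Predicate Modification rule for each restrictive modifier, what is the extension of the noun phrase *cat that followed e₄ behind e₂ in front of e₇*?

{e₀, e₃}

⟦that followed e₄⟧ = {x : ⟨x, e₄⟩ ∈ ⟦followed⟧} = {e₀, e₃, e₄, e₆, e₇, e₈, e₉, e₁₀, e₁₂}
⟦behind e₂⟧ = {x : ⟨x, e₂⟩ ∈ ⟦behind⟧} = {e₀, e₁, e₃, e₅, e₇, e₁₀, e₁₁}
⟦in front of e₇⟧ = {x : ⟨x, e₇⟩ ∈ ⟦in front of⟧} = {e₀, e₁, e₃, e₄, e₈, e₉}
⟦cat⟧ = {e₀, e₁, e₃, e₄, e₅, e₆, e₈, e₁₁, e₁₂}
… ∩ ⟦that followed e₄⟧ = {e₀, e₁, e₃, e₄, e₅, e₆, e₈, e₁₁, e₁₂} ∩ {e₀, e₃, e₄, e₆, e₇, e₈, e₉, e₁₀, e₁₂} = {e₀, e₃, e₄, e₆, e₈, e₁₂}
… ∩ ⟦behind e₂⟧ = {e₀, e₃, e₄, e₆, e₈, e₁₂} ∩ {e₀, e₁, e₃, e₅, e₇, e₁₀, e₁₁} = {e₀, e₃}
… ∩ ⟦in front of e₇⟧ = {e₀, e₃} ∩ {e₀, e₁, e₃, e₄, e₈, e₉} = {e₀, e₃}
So ⟦cat that followed e₄ behind e₂ in front of e₇⟧ = {e₀, e₃}.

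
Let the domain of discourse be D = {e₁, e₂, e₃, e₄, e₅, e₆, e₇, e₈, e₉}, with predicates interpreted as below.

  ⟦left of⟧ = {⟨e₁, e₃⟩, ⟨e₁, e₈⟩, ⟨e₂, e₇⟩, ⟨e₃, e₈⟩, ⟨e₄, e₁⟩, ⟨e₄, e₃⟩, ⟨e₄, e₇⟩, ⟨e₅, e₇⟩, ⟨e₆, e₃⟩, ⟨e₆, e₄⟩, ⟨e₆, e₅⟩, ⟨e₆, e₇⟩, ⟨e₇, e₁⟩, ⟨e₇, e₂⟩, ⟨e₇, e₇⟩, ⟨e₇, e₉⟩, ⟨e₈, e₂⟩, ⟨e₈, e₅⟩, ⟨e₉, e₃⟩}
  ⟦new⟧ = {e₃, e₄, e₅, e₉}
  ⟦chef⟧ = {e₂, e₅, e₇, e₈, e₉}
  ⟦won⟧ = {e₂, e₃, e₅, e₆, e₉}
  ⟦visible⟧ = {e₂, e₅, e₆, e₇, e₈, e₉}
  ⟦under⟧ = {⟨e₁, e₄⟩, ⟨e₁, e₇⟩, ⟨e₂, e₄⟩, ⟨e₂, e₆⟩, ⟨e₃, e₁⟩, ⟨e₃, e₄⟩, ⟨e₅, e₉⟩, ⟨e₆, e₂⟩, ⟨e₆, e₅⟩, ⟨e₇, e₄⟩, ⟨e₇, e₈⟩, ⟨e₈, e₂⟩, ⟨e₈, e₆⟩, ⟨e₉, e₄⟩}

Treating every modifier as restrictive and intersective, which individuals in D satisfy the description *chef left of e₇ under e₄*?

⟦left of e₇⟧ = {x : ⟨x, e₇⟩ ∈ ⟦left of⟧} = {e₂, e₄, e₅, e₆, e₇}
⟦under e₄⟧ = {x : ⟨x, e₄⟩ ∈ ⟦under⟧} = {e₁, e₂, e₃, e₇, e₉}
⟦chef⟧ = {e₂, e₅, e₇, e₈, e₉}
… ∩ ⟦left of e₇⟧ = {e₂, e₅, e₇, e₈, e₉} ∩ {e₂, e₄, e₅, e₆, e₇} = {e₂, e₅, e₇}
… ∩ ⟦under e₄⟧ = {e₂, e₅, e₇} ∩ {e₁, e₂, e₃, e₇, e₉} = {e₂, e₇}
So ⟦chef left of e₇ under e₄⟧ = {e₂, e₇}.

{e₂, e₇}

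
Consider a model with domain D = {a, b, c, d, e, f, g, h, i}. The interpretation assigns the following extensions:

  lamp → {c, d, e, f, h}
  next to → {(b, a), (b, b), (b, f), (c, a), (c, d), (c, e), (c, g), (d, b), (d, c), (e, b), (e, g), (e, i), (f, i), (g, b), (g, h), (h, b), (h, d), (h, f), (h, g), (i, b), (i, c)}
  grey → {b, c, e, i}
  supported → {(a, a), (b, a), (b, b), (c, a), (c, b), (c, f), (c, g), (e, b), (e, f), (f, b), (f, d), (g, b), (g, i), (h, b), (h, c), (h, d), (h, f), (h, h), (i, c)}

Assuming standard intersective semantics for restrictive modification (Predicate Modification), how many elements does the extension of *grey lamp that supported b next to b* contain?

1

⟦that supported b⟧ = {x : ⟨x, b⟩ ∈ ⟦supported⟧} = {b, c, e, f, g, h}
⟦next to b⟧ = {x : ⟨x, b⟩ ∈ ⟦next to⟧} = {b, d, e, g, h, i}
⟦lamp⟧ = {c, d, e, f, h}
… ∩ ⟦that supported b⟧ = {c, d, e, f, h} ∩ {b, c, e, f, g, h} = {c, e, f, h}
… ∩ ⟦next to b⟧ = {c, e, f, h} ∩ {b, d, e, g, h, i} = {e, h}
… ∩ ⟦grey⟧ = {e, h} ∩ {b, c, e, i} = {e}
⟦grey lamp that supported b next to b⟧ = {e}, so the cardinality is 1.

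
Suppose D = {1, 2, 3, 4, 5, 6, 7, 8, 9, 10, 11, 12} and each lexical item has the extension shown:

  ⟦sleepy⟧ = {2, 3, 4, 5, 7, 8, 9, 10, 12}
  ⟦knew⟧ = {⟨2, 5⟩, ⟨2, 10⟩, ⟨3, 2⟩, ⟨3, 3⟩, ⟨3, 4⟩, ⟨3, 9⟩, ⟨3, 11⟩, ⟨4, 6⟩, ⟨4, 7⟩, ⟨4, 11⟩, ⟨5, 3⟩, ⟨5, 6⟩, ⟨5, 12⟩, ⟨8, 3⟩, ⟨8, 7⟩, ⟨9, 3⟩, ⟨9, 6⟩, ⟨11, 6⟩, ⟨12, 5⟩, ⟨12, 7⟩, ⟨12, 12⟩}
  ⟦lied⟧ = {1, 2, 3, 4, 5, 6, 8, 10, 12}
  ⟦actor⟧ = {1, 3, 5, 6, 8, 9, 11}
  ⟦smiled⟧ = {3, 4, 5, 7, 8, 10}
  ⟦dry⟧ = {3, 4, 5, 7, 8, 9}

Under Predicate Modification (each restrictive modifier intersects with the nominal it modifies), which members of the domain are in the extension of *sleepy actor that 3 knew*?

⟦that 3 knew⟧ = {x : ⟨3, x⟩ ∈ ⟦knew⟧} = {2, 3, 4, 9, 11}
⟦actor⟧ = {1, 3, 5, 6, 8, 9, 11}
… ∩ ⟦that 3 knew⟧ = {1, 3, 5, 6, 8, 9, 11} ∩ {2, 3, 4, 9, 11} = {3, 9, 11}
… ∩ ⟦sleepy⟧ = {3, 9, 11} ∩ {2, 3, 4, 5, 7, 8, 9, 10, 12} = {3, 9}
So ⟦sleepy actor that 3 knew⟧ = {3, 9}.

{3, 9}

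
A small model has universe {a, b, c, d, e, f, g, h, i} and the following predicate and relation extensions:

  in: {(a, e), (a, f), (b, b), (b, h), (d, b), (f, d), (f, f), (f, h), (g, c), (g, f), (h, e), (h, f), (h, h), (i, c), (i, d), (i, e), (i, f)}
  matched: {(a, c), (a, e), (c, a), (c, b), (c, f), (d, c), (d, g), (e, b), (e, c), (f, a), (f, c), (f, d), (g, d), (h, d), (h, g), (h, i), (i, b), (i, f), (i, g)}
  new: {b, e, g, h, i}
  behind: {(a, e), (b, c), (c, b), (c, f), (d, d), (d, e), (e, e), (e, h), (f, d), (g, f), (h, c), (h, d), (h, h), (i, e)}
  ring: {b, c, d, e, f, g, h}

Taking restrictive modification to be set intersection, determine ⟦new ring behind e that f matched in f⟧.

⟦behind e⟧ = {x : ⟨x, e⟩ ∈ ⟦behind⟧} = {a, d, e, i}
⟦that f matched⟧ = {x : ⟨f, x⟩ ∈ ⟦matched⟧} = {a, c, d}
⟦in f⟧ = {x : ⟨x, f⟩ ∈ ⟦in⟧} = {a, f, g, h, i}
⟦ring⟧ = {b, c, d, e, f, g, h}
… ∩ ⟦behind e⟧ = {b, c, d, e, f, g, h} ∩ {a, d, e, i} = {d, e}
… ∩ ⟦that f matched⟧ = {d, e} ∩ {a, c, d} = {d}
… ∩ ⟦in f⟧ = {d} ∩ {a, f, g, h, i} = ∅
… ∩ ⟦new⟧ = ∅ ∩ {b, e, g, h, i} = ∅
So ⟦new ring behind e that f matched in f⟧ = { }.

{ }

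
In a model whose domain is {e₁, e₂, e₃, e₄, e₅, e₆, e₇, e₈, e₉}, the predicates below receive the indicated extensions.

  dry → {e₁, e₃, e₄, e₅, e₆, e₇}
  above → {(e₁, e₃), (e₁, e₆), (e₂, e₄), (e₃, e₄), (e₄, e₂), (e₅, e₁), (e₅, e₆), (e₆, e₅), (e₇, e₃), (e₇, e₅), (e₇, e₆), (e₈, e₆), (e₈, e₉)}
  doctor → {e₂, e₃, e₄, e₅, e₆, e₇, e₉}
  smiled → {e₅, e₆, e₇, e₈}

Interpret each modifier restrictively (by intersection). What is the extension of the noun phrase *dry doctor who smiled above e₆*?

{e₅, e₇}

⟦who smiled⟧ = ⟦smiled⟧ = {e₅, e₆, e₇, e₈}
⟦above e₆⟧ = {x : ⟨x, e₆⟩ ∈ ⟦above⟧} = {e₁, e₅, e₇, e₈}
⟦doctor⟧ = {e₂, e₃, e₄, e₅, e₆, e₇, e₉}
… ∩ ⟦who smiled⟧ = {e₂, e₃, e₄, e₅, e₆, e₇, e₉} ∩ {e₅, e₆, e₇, e₈} = {e₅, e₆, e₇}
… ∩ ⟦above e₆⟧ = {e₅, e₆, e₇} ∩ {e₁, e₅, e₇, e₈} = {e₅, e₇}
… ∩ ⟦dry⟧ = {e₅, e₇} ∩ {e₁, e₃, e₄, e₅, e₆, e₇} = {e₅, e₇}
So ⟦dry doctor who smiled above e₆⟧ = {e₅, e₇}.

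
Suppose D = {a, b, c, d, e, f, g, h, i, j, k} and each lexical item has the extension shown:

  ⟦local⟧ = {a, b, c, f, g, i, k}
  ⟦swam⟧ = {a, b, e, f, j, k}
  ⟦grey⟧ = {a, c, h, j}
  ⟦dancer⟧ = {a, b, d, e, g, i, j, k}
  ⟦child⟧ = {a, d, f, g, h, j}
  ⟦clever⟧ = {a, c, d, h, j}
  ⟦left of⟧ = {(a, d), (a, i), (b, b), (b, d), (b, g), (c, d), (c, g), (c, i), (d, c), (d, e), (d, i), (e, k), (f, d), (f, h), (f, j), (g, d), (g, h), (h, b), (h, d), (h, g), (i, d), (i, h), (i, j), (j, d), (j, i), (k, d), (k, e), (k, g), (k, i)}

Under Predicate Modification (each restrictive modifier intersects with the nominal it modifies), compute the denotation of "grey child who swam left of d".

⟦who swam⟧ = ⟦swam⟧ = {a, b, e, f, j, k}
⟦left of d⟧ = {x : ⟨x, d⟩ ∈ ⟦left of⟧} = {a, b, c, f, g, h, i, j, k}
⟦child⟧ = {a, d, f, g, h, j}
… ∩ ⟦who swam⟧ = {a, d, f, g, h, j} ∩ {a, b, e, f, j, k} = {a, f, j}
… ∩ ⟦left of d⟧ = {a, f, j} ∩ {a, b, c, f, g, h, i, j, k} = {a, f, j}
… ∩ ⟦grey⟧ = {a, f, j} ∩ {a, c, h, j} = {a, j}
So ⟦grey child who swam left of d⟧ = {a, j}.

{a, j}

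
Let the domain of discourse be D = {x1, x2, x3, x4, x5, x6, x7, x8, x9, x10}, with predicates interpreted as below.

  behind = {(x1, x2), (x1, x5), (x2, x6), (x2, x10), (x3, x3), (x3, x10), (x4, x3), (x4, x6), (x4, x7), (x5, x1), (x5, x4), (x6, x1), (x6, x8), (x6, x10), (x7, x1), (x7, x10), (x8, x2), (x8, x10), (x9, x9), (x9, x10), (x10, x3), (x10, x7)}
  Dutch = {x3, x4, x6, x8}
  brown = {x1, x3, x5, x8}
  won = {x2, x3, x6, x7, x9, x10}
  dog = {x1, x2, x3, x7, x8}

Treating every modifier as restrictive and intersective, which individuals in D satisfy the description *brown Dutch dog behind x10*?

⟦behind x10⟧ = {x : ⟨x, x10⟩ ∈ ⟦behind⟧} = {x2, x3, x6, x7, x8, x9}
⟦dog⟧ = {x1, x2, x3, x7, x8}
… ∩ ⟦behind x10⟧ = {x1, x2, x3, x7, x8} ∩ {x2, x3, x6, x7, x8, x9} = {x2, x3, x7, x8}
… ∩ ⟦brown⟧ = {x2, x3, x7, x8} ∩ {x1, x3, x5, x8} = {x3, x8}
… ∩ ⟦Dutch⟧ = {x3, x8} ∩ {x3, x4, x6, x8} = {x3, x8}
So ⟦brown Dutch dog behind x10⟧ = {x3, x8}.

{x3, x8}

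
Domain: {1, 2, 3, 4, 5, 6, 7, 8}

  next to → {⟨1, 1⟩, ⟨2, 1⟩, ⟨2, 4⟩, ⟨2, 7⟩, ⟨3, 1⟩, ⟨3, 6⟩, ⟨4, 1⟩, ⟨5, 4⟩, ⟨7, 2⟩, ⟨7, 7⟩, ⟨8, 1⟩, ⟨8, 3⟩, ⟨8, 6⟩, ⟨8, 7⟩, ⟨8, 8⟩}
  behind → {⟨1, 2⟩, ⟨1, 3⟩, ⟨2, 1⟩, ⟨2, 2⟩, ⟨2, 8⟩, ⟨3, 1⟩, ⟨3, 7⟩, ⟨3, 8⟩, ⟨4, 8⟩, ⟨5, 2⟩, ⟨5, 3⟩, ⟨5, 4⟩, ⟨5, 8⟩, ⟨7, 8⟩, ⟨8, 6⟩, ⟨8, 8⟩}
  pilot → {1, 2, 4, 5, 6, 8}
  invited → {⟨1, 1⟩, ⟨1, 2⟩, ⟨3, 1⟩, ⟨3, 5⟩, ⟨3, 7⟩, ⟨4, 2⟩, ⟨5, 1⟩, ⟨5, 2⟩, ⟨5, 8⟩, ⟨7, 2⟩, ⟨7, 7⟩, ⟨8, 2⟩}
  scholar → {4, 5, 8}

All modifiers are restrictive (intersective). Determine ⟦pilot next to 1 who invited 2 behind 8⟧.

⟦next to 1⟧ = {x : ⟨x, 1⟩ ∈ ⟦next to⟧} = {1, 2, 3, 4, 8}
⟦who invited 2⟧ = {x : ⟨x, 2⟩ ∈ ⟦invited⟧} = {1, 4, 5, 7, 8}
⟦behind 8⟧ = {x : ⟨x, 8⟩ ∈ ⟦behind⟧} = {2, 3, 4, 5, 7, 8}
⟦pilot⟧ = {1, 2, 4, 5, 6, 8}
… ∩ ⟦next to 1⟧ = {1, 2, 4, 5, 6, 8} ∩ {1, 2, 3, 4, 8} = {1, 2, 4, 8}
… ∩ ⟦who invited 2⟧ = {1, 2, 4, 8} ∩ {1, 4, 5, 7, 8} = {1, 4, 8}
… ∩ ⟦behind 8⟧ = {1, 4, 8} ∩ {2, 3, 4, 5, 7, 8} = {4, 8}
So ⟦pilot next to 1 who invited 2 behind 8⟧ = {4, 8}.

{4, 8}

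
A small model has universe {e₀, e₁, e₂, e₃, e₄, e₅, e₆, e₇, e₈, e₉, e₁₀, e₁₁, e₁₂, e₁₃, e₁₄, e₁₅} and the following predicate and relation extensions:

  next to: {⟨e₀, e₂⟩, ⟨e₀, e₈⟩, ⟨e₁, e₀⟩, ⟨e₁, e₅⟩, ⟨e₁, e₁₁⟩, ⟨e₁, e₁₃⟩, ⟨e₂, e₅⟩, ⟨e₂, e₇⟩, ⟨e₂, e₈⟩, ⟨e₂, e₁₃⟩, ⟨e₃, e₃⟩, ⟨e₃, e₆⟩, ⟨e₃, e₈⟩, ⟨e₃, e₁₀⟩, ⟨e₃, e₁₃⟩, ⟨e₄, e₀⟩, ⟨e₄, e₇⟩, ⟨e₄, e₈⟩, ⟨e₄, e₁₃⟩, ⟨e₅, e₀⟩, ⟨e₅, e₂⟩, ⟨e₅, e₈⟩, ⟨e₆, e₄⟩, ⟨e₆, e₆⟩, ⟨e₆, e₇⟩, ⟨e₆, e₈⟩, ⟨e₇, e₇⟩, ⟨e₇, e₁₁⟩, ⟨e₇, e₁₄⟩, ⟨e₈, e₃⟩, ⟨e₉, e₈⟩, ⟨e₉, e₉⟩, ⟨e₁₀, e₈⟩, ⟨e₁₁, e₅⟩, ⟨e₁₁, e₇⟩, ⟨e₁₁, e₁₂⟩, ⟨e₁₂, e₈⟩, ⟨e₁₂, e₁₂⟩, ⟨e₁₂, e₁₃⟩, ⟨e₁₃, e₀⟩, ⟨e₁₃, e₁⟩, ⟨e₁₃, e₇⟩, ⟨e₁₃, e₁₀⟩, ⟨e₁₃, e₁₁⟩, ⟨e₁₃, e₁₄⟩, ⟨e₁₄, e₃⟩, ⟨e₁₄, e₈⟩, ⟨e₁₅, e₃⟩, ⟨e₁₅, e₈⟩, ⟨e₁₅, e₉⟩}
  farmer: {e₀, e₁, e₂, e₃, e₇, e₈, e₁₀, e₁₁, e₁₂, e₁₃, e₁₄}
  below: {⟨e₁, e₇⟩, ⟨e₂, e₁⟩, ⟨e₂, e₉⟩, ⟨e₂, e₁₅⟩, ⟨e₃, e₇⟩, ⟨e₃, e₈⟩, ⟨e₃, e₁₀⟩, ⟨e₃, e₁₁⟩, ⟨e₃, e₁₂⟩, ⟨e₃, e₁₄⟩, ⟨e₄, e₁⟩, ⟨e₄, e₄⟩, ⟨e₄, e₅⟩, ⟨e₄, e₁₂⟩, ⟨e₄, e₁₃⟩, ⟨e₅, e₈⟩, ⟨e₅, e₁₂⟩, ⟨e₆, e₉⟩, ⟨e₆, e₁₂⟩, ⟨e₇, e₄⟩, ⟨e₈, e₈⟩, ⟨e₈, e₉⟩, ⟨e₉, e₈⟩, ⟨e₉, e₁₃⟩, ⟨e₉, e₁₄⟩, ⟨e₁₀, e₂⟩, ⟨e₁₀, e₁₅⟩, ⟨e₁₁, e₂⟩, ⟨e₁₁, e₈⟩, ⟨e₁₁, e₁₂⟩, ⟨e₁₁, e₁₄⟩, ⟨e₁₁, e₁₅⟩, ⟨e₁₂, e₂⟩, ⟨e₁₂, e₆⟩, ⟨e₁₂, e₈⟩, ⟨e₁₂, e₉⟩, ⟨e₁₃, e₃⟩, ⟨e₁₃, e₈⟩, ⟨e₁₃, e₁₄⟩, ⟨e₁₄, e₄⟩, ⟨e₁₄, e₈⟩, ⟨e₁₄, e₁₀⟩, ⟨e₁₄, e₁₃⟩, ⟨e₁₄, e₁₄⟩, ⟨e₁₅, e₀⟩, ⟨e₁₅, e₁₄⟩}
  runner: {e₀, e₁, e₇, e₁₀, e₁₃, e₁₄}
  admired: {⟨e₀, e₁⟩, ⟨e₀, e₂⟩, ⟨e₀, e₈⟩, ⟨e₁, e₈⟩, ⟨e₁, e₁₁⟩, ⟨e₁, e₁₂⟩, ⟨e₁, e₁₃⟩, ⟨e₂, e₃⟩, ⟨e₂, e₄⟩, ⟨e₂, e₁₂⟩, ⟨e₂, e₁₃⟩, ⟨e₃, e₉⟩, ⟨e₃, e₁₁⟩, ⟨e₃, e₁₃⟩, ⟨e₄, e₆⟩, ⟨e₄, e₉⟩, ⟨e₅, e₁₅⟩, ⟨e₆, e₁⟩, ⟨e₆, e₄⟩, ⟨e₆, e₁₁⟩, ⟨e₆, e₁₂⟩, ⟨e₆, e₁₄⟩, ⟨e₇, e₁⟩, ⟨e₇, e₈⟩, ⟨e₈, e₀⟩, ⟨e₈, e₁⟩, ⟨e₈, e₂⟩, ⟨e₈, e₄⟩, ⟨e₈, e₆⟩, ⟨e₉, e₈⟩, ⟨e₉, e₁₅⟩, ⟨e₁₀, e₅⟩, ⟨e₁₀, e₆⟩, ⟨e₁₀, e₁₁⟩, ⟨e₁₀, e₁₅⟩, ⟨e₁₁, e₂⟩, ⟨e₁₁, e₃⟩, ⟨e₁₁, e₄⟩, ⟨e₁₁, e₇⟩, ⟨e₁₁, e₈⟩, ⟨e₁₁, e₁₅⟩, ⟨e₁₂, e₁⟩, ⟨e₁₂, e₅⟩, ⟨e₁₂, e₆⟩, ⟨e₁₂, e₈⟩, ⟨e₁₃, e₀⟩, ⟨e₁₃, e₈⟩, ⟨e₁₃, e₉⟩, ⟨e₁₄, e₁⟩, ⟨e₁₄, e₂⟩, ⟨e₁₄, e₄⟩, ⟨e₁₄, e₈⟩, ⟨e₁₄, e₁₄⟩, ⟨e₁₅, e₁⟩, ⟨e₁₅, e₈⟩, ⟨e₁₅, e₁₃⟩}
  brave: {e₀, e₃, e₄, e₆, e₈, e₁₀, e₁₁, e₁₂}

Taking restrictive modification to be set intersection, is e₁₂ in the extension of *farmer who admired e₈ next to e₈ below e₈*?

yes

⟦who admired e₈⟧ = {x : ⟨x, e₈⟩ ∈ ⟦admired⟧} = {e₀, e₁, e₇, e₉, e₁₁, e₁₂, e₁₃, e₁₄, e₁₅}
⟦next to e₈⟧ = {x : ⟨x, e₈⟩ ∈ ⟦next to⟧} = {e₀, e₂, e₃, e₄, e₅, e₆, e₉, e₁₀, e₁₂, e₁₄, e₁₅}
⟦below e₈⟧ = {x : ⟨x, e₈⟩ ∈ ⟦below⟧} = {e₃, e₅, e₈, e₉, e₁₁, e₁₂, e₁₃, e₁₄}
⟦farmer⟧ = {e₀, e₁, e₂, e₃, e₇, e₈, e₁₀, e₁₁, e₁₂, e₁₃, e₁₄}
… ∩ ⟦who admired e₈⟧ = {e₀, e₁, e₂, e₃, e₇, e₈, e₁₀, e₁₁, e₁₂, e₁₃, e₁₄} ∩ {e₀, e₁, e₇, e₉, e₁₁, e₁₂, e₁₃, e₁₄, e₁₅} = {e₀, e₁, e₇, e₁₁, e₁₂, e₁₃, e₁₄}
… ∩ ⟦next to e₈⟧ = {e₀, e₁, e₇, e₁₁, e₁₂, e₁₃, e₁₄} ∩ {e₀, e₂, e₃, e₄, e₅, e₆, e₉, e₁₀, e₁₂, e₁₄, e₁₅} = {e₀, e₁₂, e₁₄}
… ∩ ⟦below e₈⟧ = {e₀, e₁₂, e₁₄} ∩ {e₃, e₅, e₈, e₉, e₁₁, e₁₂, e₁₃, e₁₄} = {e₁₂, e₁₄}
⟦farmer who admired e₈ next to e₈ below e₈⟧ = {e₁₂, e₁₄}; e₁₂ ∈ this set.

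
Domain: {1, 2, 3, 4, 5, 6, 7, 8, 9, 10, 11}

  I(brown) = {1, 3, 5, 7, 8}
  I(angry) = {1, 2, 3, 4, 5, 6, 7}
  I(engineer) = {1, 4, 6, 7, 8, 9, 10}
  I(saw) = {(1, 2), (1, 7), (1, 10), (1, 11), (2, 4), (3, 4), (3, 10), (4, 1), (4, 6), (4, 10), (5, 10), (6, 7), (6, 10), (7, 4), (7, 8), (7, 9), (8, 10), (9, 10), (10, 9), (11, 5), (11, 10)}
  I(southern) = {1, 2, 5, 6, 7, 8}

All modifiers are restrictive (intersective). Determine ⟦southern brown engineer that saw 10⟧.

{1, 8}

⟦that saw 10⟧ = {x : ⟨x, 10⟩ ∈ ⟦saw⟧} = {1, 3, 4, 5, 6, 8, 9, 11}
⟦engineer⟧ = {1, 4, 6, 7, 8, 9, 10}
… ∩ ⟦that saw 10⟧ = {1, 4, 6, 7, 8, 9, 10} ∩ {1, 3, 4, 5, 6, 8, 9, 11} = {1, 4, 6, 8, 9}
… ∩ ⟦southern⟧ = {1, 4, 6, 8, 9} ∩ {1, 2, 5, 6, 7, 8} = {1, 6, 8}
… ∩ ⟦brown⟧ = {1, 6, 8} ∩ {1, 3, 5, 7, 8} = {1, 8}
So ⟦southern brown engineer that saw 10⟧ = {1, 8}.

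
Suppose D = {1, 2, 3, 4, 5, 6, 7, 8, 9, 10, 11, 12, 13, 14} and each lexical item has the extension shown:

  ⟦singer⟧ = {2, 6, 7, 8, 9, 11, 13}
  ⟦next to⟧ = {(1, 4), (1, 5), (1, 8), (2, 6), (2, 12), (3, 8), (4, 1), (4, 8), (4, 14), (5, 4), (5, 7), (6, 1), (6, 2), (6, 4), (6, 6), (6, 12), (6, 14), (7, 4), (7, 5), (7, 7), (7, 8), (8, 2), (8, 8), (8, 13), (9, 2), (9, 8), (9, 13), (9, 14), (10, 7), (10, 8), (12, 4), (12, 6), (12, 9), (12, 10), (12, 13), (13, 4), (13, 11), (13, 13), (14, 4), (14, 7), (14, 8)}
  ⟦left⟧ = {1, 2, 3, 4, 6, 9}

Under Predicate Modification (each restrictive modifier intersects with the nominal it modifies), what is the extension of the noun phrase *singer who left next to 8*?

⟦who left⟧ = ⟦left⟧ = {1, 2, 3, 4, 6, 9}
⟦next to 8⟧ = {x : ⟨x, 8⟩ ∈ ⟦next to⟧} = {1, 3, 4, 7, 8, 9, 10, 14}
⟦singer⟧ = {2, 6, 7, 8, 9, 11, 13}
… ∩ ⟦who left⟧ = {2, 6, 7, 8, 9, 11, 13} ∩ {1, 2, 3, 4, 6, 9} = {2, 6, 9}
… ∩ ⟦next to 8⟧ = {2, 6, 9} ∩ {1, 3, 4, 7, 8, 9, 10, 14} = {9}
So ⟦singer who left next to 8⟧ = {9}.

{9}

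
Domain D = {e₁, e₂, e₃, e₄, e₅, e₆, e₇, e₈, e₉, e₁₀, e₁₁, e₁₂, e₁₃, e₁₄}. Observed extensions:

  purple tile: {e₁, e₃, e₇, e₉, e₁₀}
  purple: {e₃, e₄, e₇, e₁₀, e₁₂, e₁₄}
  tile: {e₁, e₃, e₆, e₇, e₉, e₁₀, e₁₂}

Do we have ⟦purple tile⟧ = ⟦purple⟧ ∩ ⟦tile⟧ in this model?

⟦purple⟧ ∩ ⟦tile⟧ = {e₃, e₄, e₇, e₁₀, e₁₂, e₁₄} ∩ {e₁, e₃, e₆, e₇, e₉, e₁₀, e₁₂} = {e₃, e₇, e₁₀, e₁₂}
Observed ⟦purple tile⟧ = {e₁, e₃, e₇, e₉, e₁₀}.
These differ, so the modifier is not intersective in this model.

no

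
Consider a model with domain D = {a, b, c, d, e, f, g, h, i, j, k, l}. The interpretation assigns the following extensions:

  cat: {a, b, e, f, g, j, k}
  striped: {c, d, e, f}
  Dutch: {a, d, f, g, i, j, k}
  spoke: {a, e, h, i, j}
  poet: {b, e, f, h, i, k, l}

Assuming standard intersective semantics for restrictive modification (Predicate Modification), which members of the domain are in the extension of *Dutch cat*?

{a, f, g, j, k}

⟦cat⟧ = {a, b, e, f, g, j, k}
… ∩ ⟦Dutch⟧ = {a, b, e, f, g, j, k} ∩ {a, d, f, g, i, j, k} = {a, f, g, j, k}
So ⟦Dutch cat⟧ = {a, f, g, j, k}.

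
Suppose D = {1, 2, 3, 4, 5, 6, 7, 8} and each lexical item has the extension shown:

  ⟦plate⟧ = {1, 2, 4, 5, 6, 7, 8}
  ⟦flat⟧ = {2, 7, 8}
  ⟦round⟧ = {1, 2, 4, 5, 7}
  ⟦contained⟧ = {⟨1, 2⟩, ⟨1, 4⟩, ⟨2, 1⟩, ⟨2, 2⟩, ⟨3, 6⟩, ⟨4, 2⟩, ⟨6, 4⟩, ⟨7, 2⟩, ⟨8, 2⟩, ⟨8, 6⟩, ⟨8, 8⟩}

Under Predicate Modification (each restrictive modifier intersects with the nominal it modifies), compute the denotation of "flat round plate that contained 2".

⟦that contained 2⟧ = {x : ⟨x, 2⟩ ∈ ⟦contained⟧} = {1, 2, 4, 7, 8}
⟦plate⟧ = {1, 2, 4, 5, 6, 7, 8}
… ∩ ⟦that contained 2⟧ = {1, 2, 4, 5, 6, 7, 8} ∩ {1, 2, 4, 7, 8} = {1, 2, 4, 7, 8}
… ∩ ⟦flat⟧ = {1, 2, 4, 7, 8} ∩ {2, 7, 8} = {2, 7, 8}
… ∩ ⟦round⟧ = {2, 7, 8} ∩ {1, 2, 4, 5, 7} = {2, 7}
So ⟦flat round plate that contained 2⟧ = {2, 7}.

{2, 7}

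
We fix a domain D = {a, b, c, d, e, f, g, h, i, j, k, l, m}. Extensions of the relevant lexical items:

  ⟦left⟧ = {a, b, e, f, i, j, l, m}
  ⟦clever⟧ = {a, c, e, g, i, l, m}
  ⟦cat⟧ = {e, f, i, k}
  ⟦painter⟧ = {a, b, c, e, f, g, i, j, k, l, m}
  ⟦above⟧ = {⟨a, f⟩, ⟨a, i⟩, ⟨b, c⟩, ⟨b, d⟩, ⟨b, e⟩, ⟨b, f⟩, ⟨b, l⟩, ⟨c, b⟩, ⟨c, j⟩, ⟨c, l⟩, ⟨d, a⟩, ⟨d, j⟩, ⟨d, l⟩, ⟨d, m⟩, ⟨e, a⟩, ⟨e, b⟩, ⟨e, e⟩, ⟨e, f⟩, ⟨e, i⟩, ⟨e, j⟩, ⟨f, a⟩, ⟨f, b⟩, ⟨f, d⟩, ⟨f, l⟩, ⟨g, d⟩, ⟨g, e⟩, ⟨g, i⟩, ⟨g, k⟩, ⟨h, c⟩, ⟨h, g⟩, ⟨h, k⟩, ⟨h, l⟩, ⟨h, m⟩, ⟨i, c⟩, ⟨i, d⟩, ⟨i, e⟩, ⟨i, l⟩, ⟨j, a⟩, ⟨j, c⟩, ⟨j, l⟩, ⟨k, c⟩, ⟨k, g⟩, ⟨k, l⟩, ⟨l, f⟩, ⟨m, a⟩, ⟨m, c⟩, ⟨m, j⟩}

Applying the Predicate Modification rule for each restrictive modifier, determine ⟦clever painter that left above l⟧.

{i}

⟦that left⟧ = ⟦left⟧ = {a, b, e, f, i, j, l, m}
⟦above l⟧ = {x : ⟨x, l⟩ ∈ ⟦above⟧} = {b, c, d, f, h, i, j, k}
⟦painter⟧ = {a, b, c, e, f, g, i, j, k, l, m}
… ∩ ⟦that left⟧ = {a, b, c, e, f, g, i, j, k, l, m} ∩ {a, b, e, f, i, j, l, m} = {a, b, e, f, i, j, l, m}
… ∩ ⟦above l⟧ = {a, b, e, f, i, j, l, m} ∩ {b, c, d, f, h, i, j, k} = {b, f, i, j}
… ∩ ⟦clever⟧ = {b, f, i, j} ∩ {a, c, e, g, i, l, m} = {i}
So ⟦clever painter that left above l⟧ = {i}.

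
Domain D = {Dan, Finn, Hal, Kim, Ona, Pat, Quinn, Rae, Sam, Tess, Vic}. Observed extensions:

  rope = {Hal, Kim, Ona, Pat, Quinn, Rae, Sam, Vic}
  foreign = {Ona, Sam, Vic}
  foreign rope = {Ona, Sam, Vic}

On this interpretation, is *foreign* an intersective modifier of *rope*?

yes

⟦foreign⟧ ∩ ⟦rope⟧ = {Ona, Sam, Vic} ∩ {Hal, Kim, Ona, Pat, Quinn, Rae, Sam, Vic} = {Ona, Sam, Vic}
Observed ⟦foreign rope⟧ = {Ona, Sam, Vic}.
These coincide, so the modifier is intersective here.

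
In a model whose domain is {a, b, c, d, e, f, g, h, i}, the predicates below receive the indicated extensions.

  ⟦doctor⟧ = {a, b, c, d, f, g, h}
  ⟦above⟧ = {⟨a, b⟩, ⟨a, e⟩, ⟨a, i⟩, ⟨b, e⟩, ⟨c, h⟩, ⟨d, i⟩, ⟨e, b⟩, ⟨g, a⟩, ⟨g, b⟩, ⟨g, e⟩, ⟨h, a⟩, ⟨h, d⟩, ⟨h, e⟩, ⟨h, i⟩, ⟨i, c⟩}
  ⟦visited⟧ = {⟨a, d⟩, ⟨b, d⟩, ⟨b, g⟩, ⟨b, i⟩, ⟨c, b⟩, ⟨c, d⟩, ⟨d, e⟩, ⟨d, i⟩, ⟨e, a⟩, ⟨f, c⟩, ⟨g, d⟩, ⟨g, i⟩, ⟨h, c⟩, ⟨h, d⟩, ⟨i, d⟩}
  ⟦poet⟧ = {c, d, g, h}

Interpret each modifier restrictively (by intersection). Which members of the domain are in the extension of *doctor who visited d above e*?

⟦who visited d⟧ = {x : ⟨x, d⟩ ∈ ⟦visited⟧} = {a, b, c, g, h, i}
⟦above e⟧ = {x : ⟨x, e⟩ ∈ ⟦above⟧} = {a, b, g, h}
⟦doctor⟧ = {a, b, c, d, f, g, h}
… ∩ ⟦who visited d⟧ = {a, b, c, d, f, g, h} ∩ {a, b, c, g, h, i} = {a, b, c, g, h}
… ∩ ⟦above e⟧ = {a, b, c, g, h} ∩ {a, b, g, h} = {a, b, g, h}
So ⟦doctor who visited d above e⟧ = {a, b, g, h}.

{a, b, g, h}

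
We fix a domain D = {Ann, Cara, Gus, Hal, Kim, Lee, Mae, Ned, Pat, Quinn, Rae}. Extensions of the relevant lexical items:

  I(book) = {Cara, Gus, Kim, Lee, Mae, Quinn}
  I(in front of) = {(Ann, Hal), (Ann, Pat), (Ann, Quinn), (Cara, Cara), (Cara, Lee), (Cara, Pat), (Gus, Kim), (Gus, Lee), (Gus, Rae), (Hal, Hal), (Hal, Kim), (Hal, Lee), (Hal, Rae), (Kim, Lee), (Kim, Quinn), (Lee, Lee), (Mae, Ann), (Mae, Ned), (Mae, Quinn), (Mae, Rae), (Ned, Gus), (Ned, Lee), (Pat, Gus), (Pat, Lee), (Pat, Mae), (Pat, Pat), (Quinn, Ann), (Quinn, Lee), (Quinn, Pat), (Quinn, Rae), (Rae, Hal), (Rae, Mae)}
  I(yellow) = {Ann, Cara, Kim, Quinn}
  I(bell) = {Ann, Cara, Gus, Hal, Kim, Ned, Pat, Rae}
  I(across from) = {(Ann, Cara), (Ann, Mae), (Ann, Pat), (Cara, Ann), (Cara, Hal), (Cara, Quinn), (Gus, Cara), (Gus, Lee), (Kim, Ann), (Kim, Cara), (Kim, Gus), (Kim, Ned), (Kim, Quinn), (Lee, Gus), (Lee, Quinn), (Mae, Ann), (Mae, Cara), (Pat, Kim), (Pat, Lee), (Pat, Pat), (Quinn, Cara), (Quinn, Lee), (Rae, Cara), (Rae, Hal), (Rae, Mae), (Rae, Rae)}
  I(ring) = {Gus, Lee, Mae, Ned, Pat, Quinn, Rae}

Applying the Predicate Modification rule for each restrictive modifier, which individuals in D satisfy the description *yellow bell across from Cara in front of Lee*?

{Kim}

⟦across from Cara⟧ = {x : ⟨x, Cara⟩ ∈ ⟦across from⟧} = {Ann, Gus, Kim, Mae, Quinn, Rae}
⟦in front of Lee⟧ = {x : ⟨x, Lee⟩ ∈ ⟦in front of⟧} = {Cara, Gus, Hal, Kim, Lee, Ned, Pat, Quinn}
⟦bell⟧ = {Ann, Cara, Gus, Hal, Kim, Ned, Pat, Rae}
… ∩ ⟦across from Cara⟧ = {Ann, Cara, Gus, Hal, Kim, Ned, Pat, Rae} ∩ {Ann, Gus, Kim, Mae, Quinn, Rae} = {Ann, Gus, Kim, Rae}
… ∩ ⟦in front of Lee⟧ = {Ann, Gus, Kim, Rae} ∩ {Cara, Gus, Hal, Kim, Lee, Ned, Pat, Quinn} = {Gus, Kim}
… ∩ ⟦yellow⟧ = {Gus, Kim} ∩ {Ann, Cara, Kim, Quinn} = {Kim}
So ⟦yellow bell across from Cara in front of Lee⟧ = {Kim}.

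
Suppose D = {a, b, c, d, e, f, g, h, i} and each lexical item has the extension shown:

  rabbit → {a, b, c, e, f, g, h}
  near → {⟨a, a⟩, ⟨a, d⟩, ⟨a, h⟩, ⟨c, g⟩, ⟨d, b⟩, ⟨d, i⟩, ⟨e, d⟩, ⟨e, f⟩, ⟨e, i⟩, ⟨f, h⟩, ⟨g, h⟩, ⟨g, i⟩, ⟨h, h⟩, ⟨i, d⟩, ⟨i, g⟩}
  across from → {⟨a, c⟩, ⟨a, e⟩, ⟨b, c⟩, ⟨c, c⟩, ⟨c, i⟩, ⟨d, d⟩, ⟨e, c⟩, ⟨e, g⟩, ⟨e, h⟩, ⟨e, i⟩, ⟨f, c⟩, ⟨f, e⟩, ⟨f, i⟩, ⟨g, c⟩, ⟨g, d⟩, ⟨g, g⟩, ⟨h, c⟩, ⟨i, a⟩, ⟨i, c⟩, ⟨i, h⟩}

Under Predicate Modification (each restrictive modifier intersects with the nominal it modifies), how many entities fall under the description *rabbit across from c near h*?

4

⟦across from c⟧ = {x : ⟨x, c⟩ ∈ ⟦across from⟧} = {a, b, c, e, f, g, h, i}
⟦near h⟧ = {x : ⟨x, h⟩ ∈ ⟦near⟧} = {a, f, g, h}
⟦rabbit⟧ = {a, b, c, e, f, g, h}
… ∩ ⟦across from c⟧ = {a, b, c, e, f, g, h} ∩ {a, b, c, e, f, g, h, i} = {a, b, c, e, f, g, h}
… ∩ ⟦near h⟧ = {a, b, c, e, f, g, h} ∩ {a, f, g, h} = {a, f, g, h}
⟦rabbit across from c near h⟧ = {a, f, g, h}, so the cardinality is 4.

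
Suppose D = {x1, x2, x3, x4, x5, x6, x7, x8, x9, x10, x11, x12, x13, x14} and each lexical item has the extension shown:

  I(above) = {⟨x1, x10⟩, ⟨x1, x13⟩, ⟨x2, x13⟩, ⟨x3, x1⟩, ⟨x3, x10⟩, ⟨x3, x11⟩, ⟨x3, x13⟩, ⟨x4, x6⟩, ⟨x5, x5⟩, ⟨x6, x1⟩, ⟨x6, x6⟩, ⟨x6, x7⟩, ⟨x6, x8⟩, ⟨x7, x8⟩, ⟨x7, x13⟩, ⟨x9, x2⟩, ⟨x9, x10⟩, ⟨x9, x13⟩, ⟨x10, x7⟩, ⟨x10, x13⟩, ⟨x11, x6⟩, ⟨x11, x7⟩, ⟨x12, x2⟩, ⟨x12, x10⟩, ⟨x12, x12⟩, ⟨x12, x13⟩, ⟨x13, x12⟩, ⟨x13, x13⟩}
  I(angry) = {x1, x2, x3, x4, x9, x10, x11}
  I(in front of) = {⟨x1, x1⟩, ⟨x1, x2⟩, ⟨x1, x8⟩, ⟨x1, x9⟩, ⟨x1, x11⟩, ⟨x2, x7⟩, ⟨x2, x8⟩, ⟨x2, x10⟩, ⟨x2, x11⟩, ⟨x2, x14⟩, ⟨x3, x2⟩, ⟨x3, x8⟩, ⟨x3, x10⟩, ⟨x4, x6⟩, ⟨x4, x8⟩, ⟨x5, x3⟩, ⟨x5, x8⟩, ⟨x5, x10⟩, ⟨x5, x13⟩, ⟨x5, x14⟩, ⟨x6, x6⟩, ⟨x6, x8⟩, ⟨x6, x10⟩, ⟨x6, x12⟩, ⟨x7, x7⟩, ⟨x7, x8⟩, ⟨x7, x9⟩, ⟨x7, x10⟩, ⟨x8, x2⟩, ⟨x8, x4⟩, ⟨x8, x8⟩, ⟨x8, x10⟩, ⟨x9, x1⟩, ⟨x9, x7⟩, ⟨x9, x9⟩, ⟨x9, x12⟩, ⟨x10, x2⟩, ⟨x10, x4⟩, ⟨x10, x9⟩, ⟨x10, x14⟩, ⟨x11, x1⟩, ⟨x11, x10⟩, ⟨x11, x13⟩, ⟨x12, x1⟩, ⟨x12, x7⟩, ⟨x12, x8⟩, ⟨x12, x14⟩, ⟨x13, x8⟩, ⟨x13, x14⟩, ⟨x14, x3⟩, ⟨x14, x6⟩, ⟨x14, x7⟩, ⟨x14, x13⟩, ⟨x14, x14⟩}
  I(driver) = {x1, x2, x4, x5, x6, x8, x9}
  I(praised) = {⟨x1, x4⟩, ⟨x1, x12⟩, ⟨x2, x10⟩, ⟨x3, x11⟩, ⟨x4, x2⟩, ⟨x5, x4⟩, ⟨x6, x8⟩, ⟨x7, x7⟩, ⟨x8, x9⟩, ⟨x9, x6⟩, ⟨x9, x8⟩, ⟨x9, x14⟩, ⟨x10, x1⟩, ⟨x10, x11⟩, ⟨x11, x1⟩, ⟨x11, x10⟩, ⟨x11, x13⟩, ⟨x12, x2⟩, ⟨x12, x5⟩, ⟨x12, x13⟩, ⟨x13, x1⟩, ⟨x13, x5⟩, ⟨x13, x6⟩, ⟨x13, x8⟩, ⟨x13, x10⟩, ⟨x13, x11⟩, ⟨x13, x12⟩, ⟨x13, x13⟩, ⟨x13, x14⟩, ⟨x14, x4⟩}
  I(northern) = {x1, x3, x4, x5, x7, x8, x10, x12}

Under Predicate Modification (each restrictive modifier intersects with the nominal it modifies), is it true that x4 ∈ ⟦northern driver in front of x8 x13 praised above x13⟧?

no

⟦in front of x8⟧ = {x : ⟨x, x8⟩ ∈ ⟦in front of⟧} = {x1, x2, x3, x4, x5, x6, x7, x8, x12, x13}
⟦x13 praised⟧ = {x : ⟨x13, x⟩ ∈ ⟦praised⟧} = {x1, x5, x6, x8, x10, x11, x12, x13, x14}
⟦above x13⟧ = {x : ⟨x, x13⟩ ∈ ⟦above⟧} = {x1, x2, x3, x7, x9, x10, x12, x13}
⟦driver⟧ = {x1, x2, x4, x5, x6, x8, x9}
… ∩ ⟦in front of x8⟧ = {x1, x2, x4, x5, x6, x8, x9} ∩ {x1, x2, x3, x4, x5, x6, x7, x8, x12, x13} = {x1, x2, x4, x5, x6, x8}
… ∩ ⟦x13 praised⟧ = {x1, x2, x4, x5, x6, x8} ∩ {x1, x5, x6, x8, x10, x11, x12, x13, x14} = {x1, x5, x6, x8}
… ∩ ⟦above x13⟧ = {x1, x5, x6, x8} ∩ {x1, x2, x3, x7, x9, x10, x12, x13} = {x1}
… ∩ ⟦northern⟧ = {x1} ∩ {x1, x3, x4, x5, x7, x8, x10, x12} = {x1}
⟦northern driver in front of x8 x13 praised above x13⟧ = {x1}; x4 ∉ this set.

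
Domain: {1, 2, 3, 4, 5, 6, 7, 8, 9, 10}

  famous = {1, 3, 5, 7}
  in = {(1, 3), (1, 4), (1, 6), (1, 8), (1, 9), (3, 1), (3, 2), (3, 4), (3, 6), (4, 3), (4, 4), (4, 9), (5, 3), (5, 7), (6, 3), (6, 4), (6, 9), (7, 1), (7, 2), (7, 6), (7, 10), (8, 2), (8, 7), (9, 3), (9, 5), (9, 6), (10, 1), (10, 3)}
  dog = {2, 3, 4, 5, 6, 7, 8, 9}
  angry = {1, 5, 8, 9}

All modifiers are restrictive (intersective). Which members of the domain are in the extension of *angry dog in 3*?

{5, 9}

⟦in 3⟧ = {x : ⟨x, 3⟩ ∈ ⟦in⟧} = {1, 4, 5, 6, 9, 10}
⟦dog⟧ = {2, 3, 4, 5, 6, 7, 8, 9}
… ∩ ⟦in 3⟧ = {2, 3, 4, 5, 6, 7, 8, 9} ∩ {1, 4, 5, 6, 9, 10} = {4, 5, 6, 9}
… ∩ ⟦angry⟧ = {4, 5, 6, 9} ∩ {1, 5, 8, 9} = {5, 9}
So ⟦angry dog in 3⟧ = {5, 9}.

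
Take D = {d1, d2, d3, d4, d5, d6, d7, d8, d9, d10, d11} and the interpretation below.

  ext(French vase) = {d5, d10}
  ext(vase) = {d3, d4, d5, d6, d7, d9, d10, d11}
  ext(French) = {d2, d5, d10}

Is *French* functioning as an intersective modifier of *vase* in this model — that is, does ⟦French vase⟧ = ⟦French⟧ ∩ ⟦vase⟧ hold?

yes

⟦French⟧ ∩ ⟦vase⟧ = {d2, d5, d10} ∩ {d3, d4, d5, d6, d7, d9, d10, d11} = {d5, d10}
Observed ⟦French vase⟧ = {d5, d10}.
These coincide, so the modifier is intersective here.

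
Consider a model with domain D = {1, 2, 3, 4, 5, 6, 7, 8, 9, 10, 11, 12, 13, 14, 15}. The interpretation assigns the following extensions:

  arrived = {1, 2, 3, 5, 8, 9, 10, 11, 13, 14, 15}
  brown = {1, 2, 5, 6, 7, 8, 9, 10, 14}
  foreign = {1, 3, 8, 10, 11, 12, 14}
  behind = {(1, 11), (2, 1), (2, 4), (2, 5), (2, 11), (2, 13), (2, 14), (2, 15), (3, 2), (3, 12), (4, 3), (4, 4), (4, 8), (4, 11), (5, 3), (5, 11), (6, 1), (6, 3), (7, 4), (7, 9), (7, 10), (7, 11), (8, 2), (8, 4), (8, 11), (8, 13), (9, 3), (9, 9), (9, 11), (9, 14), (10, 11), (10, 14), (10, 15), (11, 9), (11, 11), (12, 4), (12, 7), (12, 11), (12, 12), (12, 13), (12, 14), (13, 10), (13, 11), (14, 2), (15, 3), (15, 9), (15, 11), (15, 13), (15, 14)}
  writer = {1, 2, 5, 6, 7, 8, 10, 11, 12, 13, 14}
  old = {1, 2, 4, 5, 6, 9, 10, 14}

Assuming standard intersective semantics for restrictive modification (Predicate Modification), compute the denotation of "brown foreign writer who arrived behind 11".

⟦who arrived⟧ = ⟦arrived⟧ = {1, 2, 3, 5, 8, 9, 10, 11, 13, 14, 15}
⟦behind 11⟧ = {x : ⟨x, 11⟩ ∈ ⟦behind⟧} = {1, 2, 4, 5, 7, 8, 9, 10, 11, 12, 13, 15}
⟦writer⟧ = {1, 2, 5, 6, 7, 8, 10, 11, 12, 13, 14}
… ∩ ⟦who arrived⟧ = {1, 2, 5, 6, 7, 8, 10, 11, 12, 13, 14} ∩ {1, 2, 3, 5, 8, 9, 10, 11, 13, 14, 15} = {1, 2, 5, 8, 10, 11, 13, 14}
… ∩ ⟦behind 11⟧ = {1, 2, 5, 8, 10, 11, 13, 14} ∩ {1, 2, 4, 5, 7, 8, 9, 10, 11, 12, 13, 15} = {1, 2, 5, 8, 10, 11, 13}
… ∩ ⟦brown⟧ = {1, 2, 5, 8, 10, 11, 13} ∩ {1, 2, 5, 6, 7, 8, 9, 10, 14} = {1, 2, 5, 8, 10}
… ∩ ⟦foreign⟧ = {1, 2, 5, 8, 10} ∩ {1, 3, 8, 10, 11, 12, 14} = {1, 8, 10}
So ⟦brown foreign writer who arrived behind 11⟧ = {1, 8, 10}.

{1, 8, 10}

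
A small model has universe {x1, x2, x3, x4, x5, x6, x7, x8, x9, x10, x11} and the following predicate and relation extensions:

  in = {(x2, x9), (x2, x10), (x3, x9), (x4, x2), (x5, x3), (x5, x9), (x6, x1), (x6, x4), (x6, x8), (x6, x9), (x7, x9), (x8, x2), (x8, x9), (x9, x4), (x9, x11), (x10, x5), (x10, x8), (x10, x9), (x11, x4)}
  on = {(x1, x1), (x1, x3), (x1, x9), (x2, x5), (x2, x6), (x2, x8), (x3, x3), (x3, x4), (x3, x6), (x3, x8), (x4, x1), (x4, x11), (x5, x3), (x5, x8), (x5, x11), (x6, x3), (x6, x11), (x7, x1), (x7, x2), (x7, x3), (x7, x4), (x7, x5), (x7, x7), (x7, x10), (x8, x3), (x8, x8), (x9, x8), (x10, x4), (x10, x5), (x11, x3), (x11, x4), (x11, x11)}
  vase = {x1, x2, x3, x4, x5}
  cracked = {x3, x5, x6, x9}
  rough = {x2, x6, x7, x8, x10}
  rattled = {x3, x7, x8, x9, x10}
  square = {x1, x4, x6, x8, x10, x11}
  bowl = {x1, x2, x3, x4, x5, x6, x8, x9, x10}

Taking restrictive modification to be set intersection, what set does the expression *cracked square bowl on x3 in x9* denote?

{x6}

⟦on x3⟧ = {x : ⟨x, x3⟩ ∈ ⟦on⟧} = {x1, x3, x5, x6, x7, x8, x11}
⟦in x9⟧ = {x : ⟨x, x9⟩ ∈ ⟦in⟧} = {x2, x3, x5, x6, x7, x8, x10}
⟦bowl⟧ = {x1, x2, x3, x4, x5, x6, x8, x9, x10}
… ∩ ⟦on x3⟧ = {x1, x2, x3, x4, x5, x6, x8, x9, x10} ∩ {x1, x3, x5, x6, x7, x8, x11} = {x1, x3, x5, x6, x8}
… ∩ ⟦in x9⟧ = {x1, x3, x5, x6, x8} ∩ {x2, x3, x5, x6, x7, x8, x10} = {x3, x5, x6, x8}
… ∩ ⟦cracked⟧ = {x3, x5, x6, x8} ∩ {x3, x5, x6, x9} = {x3, x5, x6}
… ∩ ⟦square⟧ = {x3, x5, x6} ∩ {x1, x4, x6, x8, x10, x11} = {x6}
So ⟦cracked square bowl on x3 in x9⟧ = {x6}.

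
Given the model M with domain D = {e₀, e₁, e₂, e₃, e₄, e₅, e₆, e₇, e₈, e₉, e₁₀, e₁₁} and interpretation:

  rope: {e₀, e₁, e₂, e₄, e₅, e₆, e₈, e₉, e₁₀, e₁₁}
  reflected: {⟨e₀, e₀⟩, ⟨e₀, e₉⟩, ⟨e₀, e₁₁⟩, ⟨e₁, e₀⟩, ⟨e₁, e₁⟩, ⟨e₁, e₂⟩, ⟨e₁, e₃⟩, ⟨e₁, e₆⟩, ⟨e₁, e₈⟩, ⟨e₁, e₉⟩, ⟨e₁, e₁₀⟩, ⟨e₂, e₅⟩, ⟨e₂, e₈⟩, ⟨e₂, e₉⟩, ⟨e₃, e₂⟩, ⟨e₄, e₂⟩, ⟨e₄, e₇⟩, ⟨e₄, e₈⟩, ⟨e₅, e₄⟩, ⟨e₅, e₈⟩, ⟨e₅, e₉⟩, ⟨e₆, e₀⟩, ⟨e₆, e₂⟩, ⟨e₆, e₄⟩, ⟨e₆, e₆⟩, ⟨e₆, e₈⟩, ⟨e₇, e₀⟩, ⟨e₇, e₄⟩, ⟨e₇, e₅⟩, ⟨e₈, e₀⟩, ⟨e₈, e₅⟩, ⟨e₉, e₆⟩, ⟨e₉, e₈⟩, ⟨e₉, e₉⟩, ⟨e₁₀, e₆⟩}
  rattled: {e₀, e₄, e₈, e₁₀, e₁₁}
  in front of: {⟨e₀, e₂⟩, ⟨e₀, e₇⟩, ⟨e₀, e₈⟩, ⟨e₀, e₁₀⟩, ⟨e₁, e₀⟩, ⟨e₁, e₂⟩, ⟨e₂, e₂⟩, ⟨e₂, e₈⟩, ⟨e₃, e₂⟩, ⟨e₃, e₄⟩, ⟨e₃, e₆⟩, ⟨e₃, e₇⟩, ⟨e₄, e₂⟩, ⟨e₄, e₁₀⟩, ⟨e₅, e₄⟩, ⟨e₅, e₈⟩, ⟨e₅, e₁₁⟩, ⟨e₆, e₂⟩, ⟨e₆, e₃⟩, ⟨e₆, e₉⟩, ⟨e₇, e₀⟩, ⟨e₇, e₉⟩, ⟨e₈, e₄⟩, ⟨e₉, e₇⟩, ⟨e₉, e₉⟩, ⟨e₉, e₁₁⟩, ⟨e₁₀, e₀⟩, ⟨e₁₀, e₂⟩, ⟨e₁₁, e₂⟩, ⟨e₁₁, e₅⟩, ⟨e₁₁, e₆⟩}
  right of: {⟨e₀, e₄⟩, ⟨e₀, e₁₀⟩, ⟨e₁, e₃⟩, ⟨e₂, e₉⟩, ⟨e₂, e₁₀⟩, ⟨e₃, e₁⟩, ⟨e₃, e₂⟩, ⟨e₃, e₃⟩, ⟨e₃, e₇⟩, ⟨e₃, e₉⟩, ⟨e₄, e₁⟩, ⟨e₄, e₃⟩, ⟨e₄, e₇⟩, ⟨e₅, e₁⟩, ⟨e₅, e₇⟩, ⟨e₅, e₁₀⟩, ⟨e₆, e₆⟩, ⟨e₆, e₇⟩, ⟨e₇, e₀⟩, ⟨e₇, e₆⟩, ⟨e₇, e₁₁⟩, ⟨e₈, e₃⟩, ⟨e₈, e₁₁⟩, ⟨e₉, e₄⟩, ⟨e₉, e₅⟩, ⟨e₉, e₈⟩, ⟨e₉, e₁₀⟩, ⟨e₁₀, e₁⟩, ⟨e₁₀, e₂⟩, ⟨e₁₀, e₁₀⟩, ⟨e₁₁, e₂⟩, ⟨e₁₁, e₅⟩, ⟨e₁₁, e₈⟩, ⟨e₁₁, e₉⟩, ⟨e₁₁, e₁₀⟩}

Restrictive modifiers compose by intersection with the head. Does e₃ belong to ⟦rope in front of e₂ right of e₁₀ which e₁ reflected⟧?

no

⟦in front of e₂⟧ = {x : ⟨x, e₂⟩ ∈ ⟦in front of⟧} = {e₀, e₁, e₂, e₃, e₄, e₆, e₁₀, e₁₁}
⟦right of e₁₀⟧ = {x : ⟨x, e₁₀⟩ ∈ ⟦right of⟧} = {e₀, e₂, e₅, e₉, e₁₀, e₁₁}
⟦which e₁ reflected⟧ = {x : ⟨e₁, x⟩ ∈ ⟦reflected⟧} = {e₀, e₁, e₂, e₃, e₆, e₈, e₉, e₁₀}
⟦rope⟧ = {e₀, e₁, e₂, e₄, e₅, e₆, e₈, e₉, e₁₀, e₁₁}
… ∩ ⟦in front of e₂⟧ = {e₀, e₁, e₂, e₄, e₅, e₆, e₈, e₉, e₁₀, e₁₁} ∩ {e₀, e₁, e₂, e₃, e₄, e₆, e₁₀, e₁₁} = {e₀, e₁, e₂, e₄, e₆, e₁₀, e₁₁}
… ∩ ⟦right of e₁₀⟧ = {e₀, e₁, e₂, e₄, e₆, e₁₀, e₁₁} ∩ {e₀, e₂, e₅, e₉, e₁₀, e₁₁} = {e₀, e₂, e₁₀, e₁₁}
… ∩ ⟦which e₁ reflected⟧ = {e₀, e₂, e₁₀, e₁₁} ∩ {e₀, e₁, e₂, e₃, e₆, e₈, e₉, e₁₀} = {e₀, e₂, e₁₀}
⟦rope in front of e₂ right of e₁₀ which e₁ reflected⟧ = {e₀, e₂, e₁₀}; e₃ ∉ this set.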